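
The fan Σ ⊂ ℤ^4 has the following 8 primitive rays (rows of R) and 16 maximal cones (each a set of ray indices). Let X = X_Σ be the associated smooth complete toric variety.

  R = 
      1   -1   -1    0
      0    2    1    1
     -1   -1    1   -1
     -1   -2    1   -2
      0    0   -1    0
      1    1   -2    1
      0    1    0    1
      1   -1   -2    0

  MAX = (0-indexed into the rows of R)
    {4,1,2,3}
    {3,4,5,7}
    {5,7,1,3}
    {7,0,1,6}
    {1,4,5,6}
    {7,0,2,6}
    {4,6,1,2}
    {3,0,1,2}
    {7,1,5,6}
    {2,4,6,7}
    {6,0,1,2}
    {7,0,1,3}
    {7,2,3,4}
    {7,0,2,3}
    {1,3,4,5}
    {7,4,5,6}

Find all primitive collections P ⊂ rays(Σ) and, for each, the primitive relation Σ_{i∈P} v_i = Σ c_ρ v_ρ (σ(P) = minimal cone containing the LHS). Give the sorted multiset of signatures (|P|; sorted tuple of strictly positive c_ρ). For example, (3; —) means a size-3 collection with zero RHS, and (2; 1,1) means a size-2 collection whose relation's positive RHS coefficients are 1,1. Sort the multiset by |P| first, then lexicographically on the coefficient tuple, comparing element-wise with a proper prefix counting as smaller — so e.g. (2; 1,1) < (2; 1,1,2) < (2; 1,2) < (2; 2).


Primitive collections (6):

  • {0,4}:  v_{0} + v_{4} = v_{7}  so sig = (2; 1)
  • {2,5}:  v_{2} + v_{5} = v_{4}  so sig = (2; 1)
  • {3,6}:  v_{3} + v_{6} = v_{2}  so sig = (2; 1)
  • {0,5}:  v_{0} + v_{5} = v_{1} + 2·v_{7}  so sig = (2; 1,2)
  • {1,2,7}:  v_{1} + v_{2} + v_{7} = 0  so sig = (3; —)
  • {1,4,7}:  v_{1} + v_{4} + v_{7} = v_{5}  so sig = (3; 1)

Signatures (|P|; sorted positive RHS coefficients), sorted:
    (2; 1)
    (2; 1)
    (2; 1)
    (2; 1,2)
    (3; —)
    (3; 1)


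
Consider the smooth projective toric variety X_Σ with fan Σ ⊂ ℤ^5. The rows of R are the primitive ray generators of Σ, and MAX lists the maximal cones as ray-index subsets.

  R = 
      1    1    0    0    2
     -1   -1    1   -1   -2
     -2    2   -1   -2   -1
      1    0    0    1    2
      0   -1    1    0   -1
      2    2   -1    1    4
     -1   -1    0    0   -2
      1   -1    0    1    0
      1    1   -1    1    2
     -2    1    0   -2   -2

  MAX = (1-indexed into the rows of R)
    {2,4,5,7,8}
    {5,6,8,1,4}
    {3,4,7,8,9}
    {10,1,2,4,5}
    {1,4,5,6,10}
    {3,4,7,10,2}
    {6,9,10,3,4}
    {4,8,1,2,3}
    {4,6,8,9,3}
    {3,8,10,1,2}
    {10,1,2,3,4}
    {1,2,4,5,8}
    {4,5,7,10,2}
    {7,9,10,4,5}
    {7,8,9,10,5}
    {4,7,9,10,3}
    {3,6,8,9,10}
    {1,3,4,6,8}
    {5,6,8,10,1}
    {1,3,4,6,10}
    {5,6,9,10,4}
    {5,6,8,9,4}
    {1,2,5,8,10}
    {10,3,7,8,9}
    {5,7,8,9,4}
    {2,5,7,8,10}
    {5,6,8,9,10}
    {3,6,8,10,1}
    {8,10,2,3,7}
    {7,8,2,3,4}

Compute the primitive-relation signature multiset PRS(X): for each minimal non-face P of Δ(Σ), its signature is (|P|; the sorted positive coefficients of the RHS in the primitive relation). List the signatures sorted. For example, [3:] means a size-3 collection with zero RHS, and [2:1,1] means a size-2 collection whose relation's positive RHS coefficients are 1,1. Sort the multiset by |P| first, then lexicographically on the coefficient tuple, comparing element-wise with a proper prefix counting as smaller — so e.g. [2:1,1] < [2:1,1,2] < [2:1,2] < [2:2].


7 collections generate NE(X_Σ); each relation:

  P={1,7}:  v_{1} + v_{7} = 0  so sig = [2:]
  P={2,9}:  v_{2} + v_{9} = 0  so sig = [2:]
  P={1,9}:  v_{1} + v_{9} = v_{6}  so sig = [2:1]
  P={2,6}:  v_{2} + v_{6} = v_{1}  so sig = [2:1]
  P={3,5}:  v_{3} + v_{5} = v_{10}  so sig = [2:1]
  P={6,7}:  v_{6} + v_{7} = v_{9}  so sig = [2:1]
  P={4,8,10}:  v_{4} + v_{8} + v_{10} = 0  so sig = [3:]

Sorted signature multiset PRS(X):
    [2:]
    [2:]
    [2:1]
    [2:1]
    [2:1]
    [2:1]
    [3:]


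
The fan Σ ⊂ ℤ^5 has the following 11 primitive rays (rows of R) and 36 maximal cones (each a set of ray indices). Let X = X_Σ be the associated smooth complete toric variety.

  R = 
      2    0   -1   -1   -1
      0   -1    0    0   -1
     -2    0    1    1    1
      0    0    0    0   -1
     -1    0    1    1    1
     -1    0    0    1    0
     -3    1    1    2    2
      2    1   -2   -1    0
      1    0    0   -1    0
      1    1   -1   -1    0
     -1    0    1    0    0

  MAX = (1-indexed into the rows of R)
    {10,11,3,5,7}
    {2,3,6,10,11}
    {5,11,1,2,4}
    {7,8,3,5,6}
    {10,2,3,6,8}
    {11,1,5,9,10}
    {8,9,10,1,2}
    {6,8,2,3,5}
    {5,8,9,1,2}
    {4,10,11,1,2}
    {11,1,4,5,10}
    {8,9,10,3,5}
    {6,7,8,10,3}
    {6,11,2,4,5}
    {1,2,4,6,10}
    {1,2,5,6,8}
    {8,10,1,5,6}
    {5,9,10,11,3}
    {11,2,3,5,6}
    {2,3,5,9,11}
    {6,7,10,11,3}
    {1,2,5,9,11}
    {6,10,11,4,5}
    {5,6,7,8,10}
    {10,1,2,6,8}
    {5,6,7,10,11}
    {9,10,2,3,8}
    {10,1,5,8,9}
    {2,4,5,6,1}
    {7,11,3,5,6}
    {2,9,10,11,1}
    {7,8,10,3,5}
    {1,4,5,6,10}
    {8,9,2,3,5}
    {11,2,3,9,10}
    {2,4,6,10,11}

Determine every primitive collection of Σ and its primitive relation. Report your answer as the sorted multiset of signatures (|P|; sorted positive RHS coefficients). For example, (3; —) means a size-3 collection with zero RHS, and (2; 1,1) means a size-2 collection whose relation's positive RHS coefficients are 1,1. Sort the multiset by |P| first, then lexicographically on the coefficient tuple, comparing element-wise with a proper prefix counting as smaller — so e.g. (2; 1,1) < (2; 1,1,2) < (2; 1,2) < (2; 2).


The 13 primitive collections of Σ (r=11, n=5):

  P={1,3}:  v_{1} + v_{3} = 0 — sig = (2; —)
  P={6,9}:  v_{6} + v_{9} = 0 — sig = (2; —)
  P={8,11}:  v_{8} + v_{11} = v_{10} — sig = (2; 1)
  P={2,7}:  v_{2} + v_{7} = v_{3} + v_{6} — sig = (2; 1,1)
  P={3,4}:  v_{3} + v_{4} = v_{6} + v_{11} — sig = (2; 1,1)
  P={4,9}:  v_{4} + v_{9} = v_{1} + v_{11} — sig = (2; 1,1)
  P={1,7}:  v_{1} + v_{7} = v_{5} + v_{6} + v_{10} — sig = (2; 1,1,1)
  P={4,8}:  v_{4} + v_{8} = v_{1} + v_{6} + v_{10} — sig = (2; 1,1,1)
  P={7,9}:  v_{7} + v_{9} = v_{3} + v_{5} + v_{10} — sig = (2; 1,1,1)
  P={4,7}:  v_{4} + v_{7} = v_{5} + 2·v_{6} + v_{10} + v_{11} — sig = (2; 1,1,1,2)
  P={2,5,10}:  v_{2} + v_{5} + v_{10} = 0 — sig = (3; —)
  P={1,6,11}:  v_{1} + v_{6} + v_{11} = v_{4} — sig = (3; 1)
  P={3,5,6,10}:  v_{3} + v_{5} + v_{6} + v_{10} = v_{7} — sig = (4; 1)

Signatures (|P|; sorted positive RHS coefficients), sorted:
    |P|=2: 10 collections, coeffs (), (), (1), (1,1), (1,1), (1,1), (1,1,1), (1,1,1), (1,1,1), (1,1,1,2)
    |P|=3: 2 collections, coeffs (), (1)
    |P|=4: 1 collection, coeffs (1)


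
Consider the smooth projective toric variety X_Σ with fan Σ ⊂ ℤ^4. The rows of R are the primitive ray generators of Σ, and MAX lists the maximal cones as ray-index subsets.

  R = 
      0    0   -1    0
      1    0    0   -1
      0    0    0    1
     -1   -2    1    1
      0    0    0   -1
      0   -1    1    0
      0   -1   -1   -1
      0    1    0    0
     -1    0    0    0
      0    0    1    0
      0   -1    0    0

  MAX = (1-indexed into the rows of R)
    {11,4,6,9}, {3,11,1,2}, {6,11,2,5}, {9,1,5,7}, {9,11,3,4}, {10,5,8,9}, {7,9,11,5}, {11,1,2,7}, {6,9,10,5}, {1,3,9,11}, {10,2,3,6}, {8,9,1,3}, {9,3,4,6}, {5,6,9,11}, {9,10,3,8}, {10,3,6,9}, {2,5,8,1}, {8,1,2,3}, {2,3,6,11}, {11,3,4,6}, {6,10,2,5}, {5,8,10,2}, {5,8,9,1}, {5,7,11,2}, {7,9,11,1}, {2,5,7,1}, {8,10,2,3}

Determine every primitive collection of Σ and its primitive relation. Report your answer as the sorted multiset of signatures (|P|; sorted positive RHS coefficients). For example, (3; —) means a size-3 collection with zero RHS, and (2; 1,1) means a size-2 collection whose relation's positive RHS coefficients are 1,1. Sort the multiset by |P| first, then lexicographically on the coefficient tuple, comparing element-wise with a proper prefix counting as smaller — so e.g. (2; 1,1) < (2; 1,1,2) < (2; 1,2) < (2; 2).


Σ has 19 primitive collections:

  {1,10}:  v_{1} + v_{10} = 0 ; sig = (2; —)
  {3,5}:  v_{3} + v_{5} = 0 ; sig = (2; —)
  {8,11}:  v_{8} + v_{11} = 0 ; sig = (2; —)
  {1,6}:  v_{1} + v_{6} = v_{11} ; sig = (2; 1)
  {2,9}:  v_{2} + v_{9} = v_{5} ; sig = (2; 1)
  {6,8}:  v_{6} + v_{8} = v_{10} ; sig = (2; 1)
  {10,11}:  v_{10} + v_{11} = v_{6} ; sig = (2; 1)
  {2,4}:  v_{2} + v_{4} = v_{6} + v_{11} ; sig = (2; 1,1)
  {3,7}:  v_{3} + v_{7} = v_{1} + v_{11} ; sig = (2; 1,1)
  {7,8}:  v_{7} + v_{8} = v_{1} + v_{5} ; sig = (2; 1,1)
  {7,10}:  v_{7} + v_{10} = v_{5} + v_{11} ; sig = (2; 1,1)
  {4,5}:  v_{4} + v_{5} = v_{6} + v_{9} + v_{11} ; sig = (2; 1,1,1)
  {4,8}:  v_{4} + v_{8} = v_{3} + v_{6} + v_{9} ; sig = (2; 1,1,1)
  {1,4}:  v_{1} + v_{4} = v_{3} + v_{9} + 2·v_{11} ; sig = (2; 1,1,2)
  {4,10}:  v_{4} + v_{10} = v_{3} + 2·v_{6} + v_{9} ; sig = (2; 1,1,2)
  {6,7}:  v_{6} + v_{7} = v_{5} + 2·v_{11} ; sig = (2; 1,2)
  {4,7}:  v_{4} + v_{7} = v_{9} + 3·v_{11} ; sig = (2; 1,3)
  {1,5,11}:  v_{1} + v_{5} + v_{11} = v_{7} ; sig = (3; 1)
  {3,6,9,11}:  v_{3} + v_{6} + v_{9} + v_{11} = v_{4} ; sig = (4; 1)

Sorted signature multiset PRS(X):
[(2; —), (2; —), (2; —), (2; 1), (2; 1), (2; 1), (2; 1), (2; 1,1), (2; 1,1), (2; 1,1), (2; 1,1), (2; 1,1,1), (2; 1,1,1), (2; 1,1,2), (2; 1,1,2), (2; 1,2), (2; 1,3), (3; 1), (4; 1)]


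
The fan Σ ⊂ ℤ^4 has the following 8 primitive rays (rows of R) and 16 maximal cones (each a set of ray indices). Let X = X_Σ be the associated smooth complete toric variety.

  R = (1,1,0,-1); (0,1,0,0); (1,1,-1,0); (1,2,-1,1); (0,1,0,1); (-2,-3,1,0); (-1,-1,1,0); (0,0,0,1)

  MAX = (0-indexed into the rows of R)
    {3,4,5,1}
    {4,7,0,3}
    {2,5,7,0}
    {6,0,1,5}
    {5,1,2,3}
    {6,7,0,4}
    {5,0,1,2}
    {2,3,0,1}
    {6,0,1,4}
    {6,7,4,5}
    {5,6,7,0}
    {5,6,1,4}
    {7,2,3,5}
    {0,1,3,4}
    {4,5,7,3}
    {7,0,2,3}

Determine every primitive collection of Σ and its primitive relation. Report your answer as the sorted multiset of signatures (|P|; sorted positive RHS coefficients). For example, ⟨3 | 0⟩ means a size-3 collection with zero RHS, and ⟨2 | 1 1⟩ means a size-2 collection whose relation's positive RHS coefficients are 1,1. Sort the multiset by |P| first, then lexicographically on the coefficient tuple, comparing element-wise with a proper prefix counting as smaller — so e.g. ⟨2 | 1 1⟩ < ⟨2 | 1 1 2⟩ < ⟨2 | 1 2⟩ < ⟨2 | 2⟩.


The 6 primitive collections of Σ (r=8, n=4):

  P = {2,6}:  v_{2} + v_{6} = 0 — sig = ⟨2 | 0⟩
  P = {1,7}:  v_{1} + v_{7} = v_{4} — sig = ⟨2 | 1⟩
  P = {2,4}:  v_{2} + v_{4} = v_{3} — sig = ⟨2 | 1⟩
  P = {3,6}:  v_{3} + v_{6} = v_{4} — sig = ⟨2 | 1⟩
  P = {0,3,5}:  v_{0} + v_{3} + v_{5} = 0 — sig = ⟨3 | 0⟩
  P = {0,4,5}:  v_{0} + v_{4} + v_{5} = v_{6} — sig = ⟨3 | 1⟩

Sorted signature multiset PRS(X):
[⟨2 | 0⟩, ⟨2 | 1⟩, ⟨2 | 1⟩, ⟨2 | 1⟩, ⟨3 | 0⟩, ⟨3 | 1⟩]


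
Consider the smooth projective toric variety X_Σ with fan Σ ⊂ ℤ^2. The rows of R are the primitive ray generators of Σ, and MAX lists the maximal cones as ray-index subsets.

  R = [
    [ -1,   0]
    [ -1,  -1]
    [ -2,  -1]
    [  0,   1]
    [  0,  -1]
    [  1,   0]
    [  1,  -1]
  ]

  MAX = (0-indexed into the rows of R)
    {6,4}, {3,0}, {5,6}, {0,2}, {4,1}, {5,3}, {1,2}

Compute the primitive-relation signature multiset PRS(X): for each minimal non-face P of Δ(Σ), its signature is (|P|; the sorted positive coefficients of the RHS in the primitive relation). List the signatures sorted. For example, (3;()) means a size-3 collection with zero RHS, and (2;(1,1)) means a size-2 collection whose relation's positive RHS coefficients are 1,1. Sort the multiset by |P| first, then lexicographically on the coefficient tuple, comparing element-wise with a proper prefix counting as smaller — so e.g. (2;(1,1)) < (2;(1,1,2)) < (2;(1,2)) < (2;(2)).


Σ has 14 primitive collections:

  P = {0,5}:  v_{0} + v_{5} = 0  →  sig = (2;())
  P = {3,4}:  v_{3} + v_{4} = 0  →  sig = (2;())
  P = {0,1}:  v_{0} + v_{1} = v_{2}  →  sig = (2;(1))
  P = {0,4}:  v_{0} + v_{4} = v_{1}  →  sig = (2;(1))
  P = {0,6}:  v_{0} + v_{6} = v_{4}  →  sig = (2;(1))
  P = {1,3}:  v_{1} + v_{3} = v_{0}  →  sig = (2;(1))
  P = {1,5}:  v_{1} + v_{5} = v_{4}  →  sig = (2;(1))
  P = {2,5}:  v_{2} + v_{5} = v_{1}  →  sig = (2;(1))
  P = {3,6}:  v_{3} + v_{6} = v_{5}  →  sig = (2;(1))
  P = {4,5}:  v_{4} + v_{5} = v_{6}  →  sig = (2;(1))
  P = {2,6}:  v_{2} + v_{6} = v_{1} + v_{4}  →  sig = (2;(1,1))
  P = {1,6}:  v_{1} + v_{6} = 2·v_{4}  →  sig = (2;(2))
  P = {2,3}:  v_{2} + v_{3} = 2·v_{0}  →  sig = (2;(2))
  P = {2,4}:  v_{2} + v_{4} = 2·v_{1}  →  sig = (2;(2))

so the primitive-relation signature multiset is
    |P|=2: 14 collections, coeffs (), (), (1), (1), (1), (1), (1), (1), (1), (1), (1,1), (2), (2), (2)


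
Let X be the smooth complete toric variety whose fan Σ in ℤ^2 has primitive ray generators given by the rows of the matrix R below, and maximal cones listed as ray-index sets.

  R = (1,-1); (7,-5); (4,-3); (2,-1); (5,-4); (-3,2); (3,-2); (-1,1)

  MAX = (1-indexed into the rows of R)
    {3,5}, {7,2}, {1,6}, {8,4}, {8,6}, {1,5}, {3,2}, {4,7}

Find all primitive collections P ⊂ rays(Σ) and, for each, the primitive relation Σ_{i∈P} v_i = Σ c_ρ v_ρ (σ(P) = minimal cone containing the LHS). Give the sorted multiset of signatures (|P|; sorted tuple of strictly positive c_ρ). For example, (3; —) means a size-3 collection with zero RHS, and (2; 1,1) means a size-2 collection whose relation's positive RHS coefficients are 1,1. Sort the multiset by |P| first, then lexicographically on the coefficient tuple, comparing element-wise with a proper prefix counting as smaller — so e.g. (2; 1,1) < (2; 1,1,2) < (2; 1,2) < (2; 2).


20 collections generate NE(X_Σ); each relation:

  {1,8}:  v_{1} + v_{8} = 0 — sig = (2; —)
  {6,7}:  v_{6} + v_{7} = 0 — sig = (2; —)
  {1,3}:  v_{1} + v_{3} = v_{5} — sig = (2; 1)
  {1,4}:  v_{1} + v_{4} = v_{7} — sig = (2; 1)
  {1,7}:  v_{1} + v_{7} = v_{3} — sig = (2; 1)
  {2,6}:  v_{2} + v_{6} = v_{3} — sig = (2; 1)
  {3,6}:  v_{3} + v_{6} = v_{1} — sig = (2; 1)
  {3,7}:  v_{3} + v_{7} = v_{2} — sig = (2; 1)
  {3,8}:  v_{3} + v_{8} = v_{7} — sig = (2; 1)
  {4,5}:  v_{4} + v_{5} = v_{2} — sig = (2; 1)
  {4,6}:  v_{4} + v_{6} = v_{8} — sig = (2; 1)
  {5,8}:  v_{5} + v_{8} = v_{3} — sig = (2; 1)
  {7,8}:  v_{7} + v_{8} = v_{4} — sig = (2; 1)
  {1,2}:  v_{1} + v_{2} = 2·v_{3} — sig = (2; 2)
  {2,8}:  v_{2} + v_{8} = 2·v_{7} — sig = (2; 2)
  {3,4}:  v_{3} + v_{4} = 2·v_{7} — sig = (2; 2)
  {5,6}:  v_{5} + v_{6} = 2·v_{1} — sig = (2; 2)
  {5,7}:  v_{5} + v_{7} = 2·v_{3} — sig = (2; 2)
  {2,4}:  v_{2} + v_{4} = 3·v_{7} — sig = (2; 3)
  {2,5}:  v_{2} + v_{5} = 3·v_{3} — sig = (2; 3)

Signatures (|P|; sorted positive RHS coefficients), sorted:
{ (2; —) ×2,  (2; 1) ×11,  (2; 2) ×5,  (2; 3) ×2 }


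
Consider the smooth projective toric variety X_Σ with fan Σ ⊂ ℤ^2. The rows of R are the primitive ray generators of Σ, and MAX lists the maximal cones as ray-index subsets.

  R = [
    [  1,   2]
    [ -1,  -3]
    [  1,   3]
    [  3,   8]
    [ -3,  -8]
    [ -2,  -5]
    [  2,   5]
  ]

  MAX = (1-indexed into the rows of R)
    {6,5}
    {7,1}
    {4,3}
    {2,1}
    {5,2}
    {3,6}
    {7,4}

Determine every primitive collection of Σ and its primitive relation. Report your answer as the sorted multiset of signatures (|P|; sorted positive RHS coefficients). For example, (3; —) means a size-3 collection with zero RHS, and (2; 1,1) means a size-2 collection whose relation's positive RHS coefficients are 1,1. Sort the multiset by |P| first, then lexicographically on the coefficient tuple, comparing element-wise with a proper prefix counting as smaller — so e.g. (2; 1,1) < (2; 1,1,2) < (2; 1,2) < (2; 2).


14 collections generate NE(X_Σ); each relation:

  {2,3}:  v_{2} + v_{3} = 0  ⇒ sig = (2; —)
  {4,5}:  v_{4} + v_{5} = 0  ⇒ sig = (2; —)
  {6,7}:  v_{6} + v_{7} = 0  ⇒ sig = (2; —)
  {1,3}:  v_{1} + v_{3} = v_{7}  ⇒ sig = (2; 1)
  {1,6}:  v_{1} + v_{6} = v_{2}  ⇒ sig = (2; 1)
  {2,4}:  v_{2} + v_{4} = v_{7}  ⇒ sig = (2; 1)
  {2,6}:  v_{2} + v_{6} = v_{5}  ⇒ sig = (2; 1)
  {2,7}:  v_{2} + v_{7} = v_{1}  ⇒ sig = (2; 1)
  {3,5}:  v_{3} + v_{5} = v_{6}  ⇒ sig = (2; 1)
  {3,7}:  v_{3} + v_{7} = v_{4}  ⇒ sig = (2; 1)
  {4,6}:  v_{4} + v_{6} = v_{3}  ⇒ sig = (2; 1)
  {5,7}:  v_{5} + v_{7} = v_{2}  ⇒ sig = (2; 1)
  {1,4}:  v_{1} + v_{4} = 2·v_{7}  ⇒ sig = (2; 2)
  {1,5}:  v_{1} + v_{5} = 2·v_{2}  ⇒ sig = (2; 2)

so the primitive-relation signature multiset is
[(2; —), (2; —), (2; —), (2; 1), (2; 1), (2; 1), (2; 1), (2; 1), (2; 1), (2; 1), (2; 1), (2; 1), (2; 2), (2; 2)]


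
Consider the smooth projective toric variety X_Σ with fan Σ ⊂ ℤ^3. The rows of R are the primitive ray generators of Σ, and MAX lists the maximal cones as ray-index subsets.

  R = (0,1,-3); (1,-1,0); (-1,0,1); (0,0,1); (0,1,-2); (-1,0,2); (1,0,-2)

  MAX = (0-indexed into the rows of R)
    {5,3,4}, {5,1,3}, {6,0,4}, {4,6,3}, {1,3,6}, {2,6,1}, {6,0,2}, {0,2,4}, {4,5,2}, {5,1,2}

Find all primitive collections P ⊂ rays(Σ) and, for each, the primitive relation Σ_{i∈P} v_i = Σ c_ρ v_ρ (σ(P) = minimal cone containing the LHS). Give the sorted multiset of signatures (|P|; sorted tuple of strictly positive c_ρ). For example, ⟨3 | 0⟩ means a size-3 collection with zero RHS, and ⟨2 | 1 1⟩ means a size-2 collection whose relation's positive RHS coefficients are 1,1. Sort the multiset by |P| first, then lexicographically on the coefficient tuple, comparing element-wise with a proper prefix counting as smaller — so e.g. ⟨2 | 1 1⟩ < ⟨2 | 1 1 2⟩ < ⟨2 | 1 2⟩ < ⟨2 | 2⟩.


|primitive collections| = 7. Relations:

  • {5,6}:  v_{5} + v_{6} = 0  →  sig = ⟨2 | 0⟩
  • {0,3}:  v_{0} + v_{3} = v_{4}  →  sig = ⟨2 | 1⟩
  • {1,4}:  v_{1} + v_{4} = v_{6}  →  sig = ⟨2 | 1⟩
  • {2,3}:  v_{2} + v_{3} = v_{5}  →  sig = ⟨2 | 1⟩
  • {0,5}:  v_{0} + v_{5} = v_{2} + v_{4}  →  sig = ⟨2 | 1 1⟩
  • {0,1}:  v_{0} + v_{1} = v_{2} + 2·v_{6}  →  sig = ⟨2 | 1 2⟩
  • {2,4,6}:  v_{2} + v_{4} + v_{6} = v_{0}  →  sig = ⟨3 | 1⟩

Hence PRS(X_Σ) =
{ ⟨2 | 0⟩,  ⟨2 | 1⟩ ×3,  ⟨2 | 1 1⟩,  ⟨2 | 1 2⟩,  ⟨3 | 1⟩ }


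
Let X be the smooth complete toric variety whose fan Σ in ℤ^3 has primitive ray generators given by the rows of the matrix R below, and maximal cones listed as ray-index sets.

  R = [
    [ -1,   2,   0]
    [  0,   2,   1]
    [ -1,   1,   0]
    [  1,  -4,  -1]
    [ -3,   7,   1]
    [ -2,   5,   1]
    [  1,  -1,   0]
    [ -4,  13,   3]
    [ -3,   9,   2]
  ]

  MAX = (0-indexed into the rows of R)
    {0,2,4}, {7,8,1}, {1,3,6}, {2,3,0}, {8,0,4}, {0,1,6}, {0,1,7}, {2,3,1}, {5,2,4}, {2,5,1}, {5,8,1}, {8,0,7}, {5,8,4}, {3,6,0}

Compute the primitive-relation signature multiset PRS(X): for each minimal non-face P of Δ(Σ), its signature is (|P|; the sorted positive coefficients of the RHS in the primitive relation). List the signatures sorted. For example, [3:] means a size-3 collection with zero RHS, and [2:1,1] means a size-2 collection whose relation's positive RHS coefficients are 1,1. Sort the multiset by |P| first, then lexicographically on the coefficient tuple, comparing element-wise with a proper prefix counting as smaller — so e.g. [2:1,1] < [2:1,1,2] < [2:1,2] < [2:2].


The 18 primitive collections of Σ (r=9, n=3):

  {2,6}:  v_{2} + v_{6} = 0  ⇒ sig = [2:]
  {0,5}:  v_{0} + v_{5} = v_{4}  ⇒ sig = [2:1]
  {1,4}:  v_{1} + v_{4} = v_{8}  ⇒ sig = [2:1]
  {3,5}:  v_{3} + v_{5} = v_{2}  ⇒ sig = [2:1]
  {3,7}:  v_{3} + v_{7} = v_{8}  ⇒ sig = [2:1]
  {3,8}:  v_{3} + v_{8} = v_{5}  ⇒ sig = [2:1]
  {2,7}:  v_{2} + v_{7} = v_{5} + v_{8}  ⇒ sig = [2:1,1]
  {3,4}:  v_{3} + v_{4} = v_{0} + v_{2}  ⇒ sig = [2:1,1]
  {5,6}:  v_{5} + v_{6} = v_{0} + v_{1}  ⇒ sig = [2:1,1]
  {4,6}:  v_{4} + v_{6} = 2·v_{0} + v_{1}  ⇒ sig = [2:1,2]
  {4,7}:  v_{4} + v_{7} = v_{0} + 2·v_{8}  ⇒ sig = [2:1,2]
  {2,8}:  v_{2} + v_{8} = 2·v_{5}  ⇒ sig = [2:2]
  {5,7}:  v_{5} + v_{7} = 2·v_{8}  ⇒ sig = [2:2]
  {6,8}:  v_{6} + v_{8} = 2·v_{0} + 2·v_{1}  ⇒ sig = [2:2,2]
  {6,7}:  v_{6} + v_{7} = 3·v_{0} + 3·v_{1}  ⇒ sig = [2:3,3]
  {0,1,3}:  v_{0} + v_{1} + v_{3} = 0  ⇒ sig = [3:]
  {0,1,2}:  v_{0} + v_{1} + v_{2} = v_{5}  ⇒ sig = [3:1]
  {0,1,8}:  v_{0} + v_{1} + v_{8} = v_{7}  ⇒ sig = [3:1]

Sorted signature multiset PRS(X):
    |P|=2: 15 collections, coeffs (), (1), (1), (1), (1), (1), (1,1), (1,1), (1,1), (1,2), (1,2), (2), (2), (2,2), (3,3)
    |P|=3: 3 collections, coeffs (), (1), (1)


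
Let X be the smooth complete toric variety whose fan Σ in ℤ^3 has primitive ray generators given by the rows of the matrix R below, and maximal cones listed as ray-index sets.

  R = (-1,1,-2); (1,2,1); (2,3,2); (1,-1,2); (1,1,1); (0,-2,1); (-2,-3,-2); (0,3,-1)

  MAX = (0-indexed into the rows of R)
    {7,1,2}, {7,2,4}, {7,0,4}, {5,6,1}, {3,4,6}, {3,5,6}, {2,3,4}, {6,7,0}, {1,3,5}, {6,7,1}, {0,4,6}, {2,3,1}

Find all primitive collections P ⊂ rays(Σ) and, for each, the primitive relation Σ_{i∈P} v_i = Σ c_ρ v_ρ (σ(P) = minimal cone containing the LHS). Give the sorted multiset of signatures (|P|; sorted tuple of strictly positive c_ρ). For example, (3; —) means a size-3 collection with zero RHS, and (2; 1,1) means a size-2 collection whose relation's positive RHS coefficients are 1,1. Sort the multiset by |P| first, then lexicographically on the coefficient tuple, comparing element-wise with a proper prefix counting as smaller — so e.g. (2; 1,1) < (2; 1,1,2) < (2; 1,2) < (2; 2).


Primitive collections (12):

  • {0,3}:  v_{0} + v_{3} = 0  →  sig = (2; —)
  • {2,6}:  v_{2} + v_{6} = 0  →  sig = (2; —)
  • {0,1}:  v_{0} + v_{1} = v_{7}  →  sig = (2; 1)
  • {1,4}:  v_{1} + v_{4} = v_{2}  →  sig = (2; 1)
  • {3,7}:  v_{3} + v_{7} = v_{1}  →  sig = (2; 1)
  • {4,5}:  v_{4} + v_{5} = v_{3}  →  sig = (2; 1)
  • {0,2}:  v_{0} + v_{2} = v_{4} + v_{7}  →  sig = (2; 1,1)
  • {0,5}:  v_{0} + v_{5} = v_{1} + v_{6}  →  sig = (2; 1,1)
  • {2,5}:  v_{2} + v_{5} = v_{1} + v_{3}  →  sig = (2; 1,1)
  • {5,7}:  v_{5} + v_{7} = 2·v_{1} + v_{6}  →  sig = (2; 1,2)
  • {1,3,6}:  v_{1} + v_{3} + v_{6} = v_{5}  →  sig = (3; 1)
  • {4,6,7}:  v_{4} + v_{6} + v_{7} = v_{0}  →  sig = (3; 1)

Signatures (|P|; sorted positive RHS coefficients), sorted:
{ (2; —) ×2,  (2; 1) ×4,  (2; 1,1) ×3,  (2; 1,2),  (3; 1) ×2 }


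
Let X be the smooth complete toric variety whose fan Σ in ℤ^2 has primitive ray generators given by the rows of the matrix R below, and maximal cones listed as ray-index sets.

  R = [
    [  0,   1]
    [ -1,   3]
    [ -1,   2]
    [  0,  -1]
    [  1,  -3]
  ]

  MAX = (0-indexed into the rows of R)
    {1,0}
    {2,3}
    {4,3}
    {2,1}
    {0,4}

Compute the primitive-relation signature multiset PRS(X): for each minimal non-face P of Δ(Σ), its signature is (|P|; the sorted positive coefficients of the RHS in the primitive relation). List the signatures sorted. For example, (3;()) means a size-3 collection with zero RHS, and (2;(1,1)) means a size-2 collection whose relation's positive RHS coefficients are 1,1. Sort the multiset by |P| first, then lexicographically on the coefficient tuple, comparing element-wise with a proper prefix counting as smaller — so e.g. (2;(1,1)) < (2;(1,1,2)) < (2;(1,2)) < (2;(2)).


The 5 primitive collections of Σ (r=5, n=2):

  P={0,3}:  v_{0} + v_{3} = 0  →  sig = (2;())
  P={1,4}:  v_{1} + v_{4} = 0  →  sig = (2;())
  P={0,2}:  v_{0} + v_{2} = v_{1}  →  sig = (2;(1))
  P={1,3}:  v_{1} + v_{3} = v_{2}  →  sig = (2;(1))
  P={2,4}:  v_{2} + v_{4} = v_{3}  →  sig = (2;(1))

Sorted signature multiset PRS(X):
    (2;())
    (2;())
    (2;(1))
    (2;(1))
    (2;(1))


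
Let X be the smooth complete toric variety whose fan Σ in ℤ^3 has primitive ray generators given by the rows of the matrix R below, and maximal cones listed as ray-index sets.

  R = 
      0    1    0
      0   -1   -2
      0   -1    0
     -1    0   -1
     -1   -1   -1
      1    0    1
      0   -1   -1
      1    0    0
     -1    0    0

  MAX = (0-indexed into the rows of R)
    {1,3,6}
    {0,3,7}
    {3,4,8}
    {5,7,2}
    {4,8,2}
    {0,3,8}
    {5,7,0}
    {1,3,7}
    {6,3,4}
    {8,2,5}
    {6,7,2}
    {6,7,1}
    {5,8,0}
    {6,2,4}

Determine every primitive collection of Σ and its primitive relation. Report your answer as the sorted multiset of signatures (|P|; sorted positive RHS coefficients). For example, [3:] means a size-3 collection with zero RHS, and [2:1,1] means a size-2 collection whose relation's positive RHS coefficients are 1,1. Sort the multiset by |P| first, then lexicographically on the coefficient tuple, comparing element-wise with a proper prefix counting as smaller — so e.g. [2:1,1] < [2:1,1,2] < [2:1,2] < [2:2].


16 collections generate NE(X_Σ); each relation:

  P={0,2}:  v_{0} + v_{2} = 0  so sig = [2:]
  P={3,5}:  v_{3} + v_{5} = 0  so sig = [2:]
  P={7,8}:  v_{7} + v_{8} = 0  so sig = [2:]
  P={0,4}:  v_{0} + v_{4} = v_{3}  so sig = [2:1]
  P={2,3}:  v_{2} + v_{3} = v_{4}  so sig = [2:1]
  P={4,5}:  v_{4} + v_{5} = v_{2}  so sig = [2:1]
  P={4,7}:  v_{4} + v_{7} = v_{6}  so sig = [2:1]
  P={6,8}:  v_{6} + v_{8} = v_{4}  so sig = [2:1]
  P={0,6}:  v_{0} + v_{6} = v_{3} + v_{7}  so sig = [2:1,1]
  P={1,5}:  v_{1} + v_{5} = v_{6} + v_{7}  so sig = [2:1,1]
  P={1,8}:  v_{1} + v_{8} = v_{3} + v_{6}  so sig = [2:1,1]
  P={5,6}:  v_{5} + v_{6} = v_{2} + v_{7}  so sig = [2:1,1]
  P={1,4}:  v_{1} + v_{4} = v_{3} + 2·v_{6}  so sig = [2:1,2]
  P={1,2}:  v_{1} + v_{2} = 2·v_{6}  so sig = [2:2]
  P={0,1}:  v_{0} + v_{1} = 2·v_{3} + 2·v_{7}  so sig = [2:2,2]
  P={3,6,7}:  v_{3} + v_{6} + v_{7} = v_{1}  so sig = [3:1]

Hence PRS(X_Σ) =
[[2:], [2:], [2:], [2:1], [2:1], [2:1], [2:1], [2:1], [2:1,1], [2:1,1], [2:1,1], [2:1,1], [2:1,2], [2:2], [2:2,2], [3:1]]


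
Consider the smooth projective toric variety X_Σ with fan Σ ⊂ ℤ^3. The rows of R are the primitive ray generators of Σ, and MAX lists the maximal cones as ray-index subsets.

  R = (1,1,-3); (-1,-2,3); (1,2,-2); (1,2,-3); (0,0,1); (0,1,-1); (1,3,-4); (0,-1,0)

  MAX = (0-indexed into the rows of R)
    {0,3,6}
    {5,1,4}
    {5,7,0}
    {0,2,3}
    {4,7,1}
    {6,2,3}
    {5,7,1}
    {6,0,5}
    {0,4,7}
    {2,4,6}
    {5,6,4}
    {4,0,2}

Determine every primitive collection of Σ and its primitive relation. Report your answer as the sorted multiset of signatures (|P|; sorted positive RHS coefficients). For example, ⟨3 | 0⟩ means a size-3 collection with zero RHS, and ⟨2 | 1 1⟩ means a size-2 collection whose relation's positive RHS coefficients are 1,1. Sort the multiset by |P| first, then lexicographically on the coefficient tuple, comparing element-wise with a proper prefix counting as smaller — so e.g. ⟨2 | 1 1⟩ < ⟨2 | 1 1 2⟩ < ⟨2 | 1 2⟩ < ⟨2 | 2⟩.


|primitive collections| = 14. Relations:

  {1,3}:  v_{1} + v_{3} = 0 ; sig = ⟨2 | 0⟩
  {0,1}:  v_{0} + v_{1} = v_{7} ; sig = ⟨2 | 1⟩
  {1,2}:  v_{1} + v_{2} = v_{4} ; sig = ⟨2 | 1⟩
  {1,6}:  v_{1} + v_{6} = v_{5} ; sig = ⟨2 | 1⟩
  {3,4}:  v_{3} + v_{4} = v_{2} ; sig = ⟨2 | 1⟩
  {3,5}:  v_{3} + v_{5} = v_{6} ; sig = ⟨2 | 1⟩
  {3,7}:  v_{3} + v_{7} = v_{0} ; sig = ⟨2 | 1⟩
  {2,5}:  v_{2} + v_{5} = v_{4} + v_{6} ; sig = ⟨2 | 1 1⟩
  {2,7}:  v_{2} + v_{7} = v_{0} + v_{4} ; sig = ⟨2 | 1 1⟩
  {6,7}:  v_{6} + v_{7} = v_{0} + v_{5} ; sig = ⟨2 | 1 1⟩
  {4,5,7}:  v_{4} + v_{5} + v_{7} = 0 ; sig = ⟨3 | 0⟩
  {0,4,5}:  v_{0} + v_{4} + v_{5} = v_{3} ; sig = ⟨3 | 1⟩
  {0,4,6}:  v_{0} + v_{4} + v_{6} = 2·v_{3} ; sig = ⟨3 | 2⟩
  {0,2,6}:  v_{0} + v_{2} + v_{6} = 3·v_{3} ; sig = ⟨3 | 3⟩

Signatures (|P|; sorted positive RHS coefficients), sorted:
[⟨2 | 0⟩, ⟨2 | 1⟩, ⟨2 | 1⟩, ⟨2 | 1⟩, ⟨2 | 1⟩, ⟨2 | 1⟩, ⟨2 | 1⟩, ⟨2 | 1 1⟩, ⟨2 | 1 1⟩, ⟨2 | 1 1⟩, ⟨3 | 0⟩, ⟨3 | 1⟩, ⟨3 | 2⟩, ⟨3 | 3⟩]


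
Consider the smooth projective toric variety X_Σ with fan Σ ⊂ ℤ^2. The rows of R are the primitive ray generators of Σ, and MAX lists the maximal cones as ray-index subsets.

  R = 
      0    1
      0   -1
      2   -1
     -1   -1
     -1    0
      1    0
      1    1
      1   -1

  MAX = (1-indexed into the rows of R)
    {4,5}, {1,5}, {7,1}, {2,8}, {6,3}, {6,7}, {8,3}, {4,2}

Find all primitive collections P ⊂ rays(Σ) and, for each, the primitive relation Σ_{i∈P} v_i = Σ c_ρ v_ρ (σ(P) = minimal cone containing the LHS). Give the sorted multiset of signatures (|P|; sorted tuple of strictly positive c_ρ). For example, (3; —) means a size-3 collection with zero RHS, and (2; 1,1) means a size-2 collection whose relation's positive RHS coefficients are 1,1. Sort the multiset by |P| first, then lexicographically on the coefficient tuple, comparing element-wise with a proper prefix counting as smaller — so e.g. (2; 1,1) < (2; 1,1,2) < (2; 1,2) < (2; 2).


Δ(Σ) — 8 vertices, 20 min non-faces:

  {1,2}:  v_{1} + v_{2} = 0 — sig = (2; —)
  {4,7}:  v_{4} + v_{7} = 0 — sig = (2; —)
  {5,6}:  v_{5} + v_{6} = 0 — sig = (2; —)
  {1,4}:  v_{1} + v_{4} = v_{5} — sig = (2; 1)
  {1,6}:  v_{1} + v_{6} = v_{7} — sig = (2; 1)
  {1,8}:  v_{1} + v_{8} = v_{6} — sig = (2; 1)
  {2,5}:  v_{2} + v_{5} = v_{4} — sig = (2; 1)
  {2,6}:  v_{2} + v_{6} = v_{8} — sig = (2; 1)
  {2,7}:  v_{2} + v_{7} = v_{6} — sig = (2; 1)
  {3,5}:  v_{3} + v_{5} = v_{8} — sig = (2; 1)
  {4,6}:  v_{4} + v_{6} = v_{2} — sig = (2; 1)
  {5,7}:  v_{5} + v_{7} = v_{1} — sig = (2; 1)
  {5,8}:  v_{5} + v_{8} = v_{2} — sig = (2; 1)
  {6,8}:  v_{6} + v_{8} = v_{3} — sig = (2; 1)
  {3,4}:  v_{3} + v_{4} = v_{2} + v_{8} — sig = (2; 1,1)
  {1,3}:  v_{1} + v_{3} = 2·v_{6} — sig = (2; 2)
  {2,3}:  v_{2} + v_{3} = 2·v_{8} — sig = (2; 2)
  {4,8}:  v_{4} + v_{8} = 2·v_{2} — sig = (2; 2)
  {7,8}:  v_{7} + v_{8} = 2·v_{6} — sig = (2; 2)
  {3,7}:  v_{3} + v_{7} = 3·v_{6} — sig = (2; 3)

so the primitive-relation signature multiset is
    (2; —)
    (2; —)
    (2; —)
    (2; 1)
    (2; 1)
    (2; 1)
    (2; 1)
    (2; 1)
    (2; 1)
    (2; 1)
    (2; 1)
    (2; 1)
    (2; 1)
    (2; 1)
    (2; 1,1)
    (2; 2)
    (2; 2)
    (2; 2)
    (2; 2)
    (2; 3)


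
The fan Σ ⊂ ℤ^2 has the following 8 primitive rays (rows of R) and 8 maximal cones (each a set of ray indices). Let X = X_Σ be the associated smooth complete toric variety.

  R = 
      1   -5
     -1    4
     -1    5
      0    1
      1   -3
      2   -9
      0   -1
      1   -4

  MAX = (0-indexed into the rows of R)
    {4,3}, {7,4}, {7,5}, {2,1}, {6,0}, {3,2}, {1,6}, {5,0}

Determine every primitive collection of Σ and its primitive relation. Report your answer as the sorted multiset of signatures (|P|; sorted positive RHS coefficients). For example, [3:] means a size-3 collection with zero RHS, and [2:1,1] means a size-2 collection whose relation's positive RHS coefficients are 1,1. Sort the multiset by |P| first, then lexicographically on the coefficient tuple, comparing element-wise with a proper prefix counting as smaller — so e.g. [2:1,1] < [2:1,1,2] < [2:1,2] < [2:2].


Minimal non-faces — 20 found among 8 rays, 8 max cones:

  • {0,2}:  v_{0} + v_{2} = 0  ⇒ sig = [2:]
  • {1,7}:  v_{1} + v_{7} = 0  ⇒ sig = [2:]
  • {3,6}:  v_{3} + v_{6} = 0  ⇒ sig = [2:]
  • {0,1}:  v_{0} + v_{1} = v_{6}  ⇒ sig = [2:1]
  • {0,3}:  v_{0} + v_{3} = v_{7}  ⇒ sig = [2:1]
  • {0,7}:  v_{0} + v_{7} = v_{5}  ⇒ sig = [2:1]
  • {1,3}:  v_{1} + v_{3} = v_{2}  ⇒ sig = [2:1]
  • {1,4}:  v_{1} + v_{4} = v_{3}  ⇒ sig = [2:1]
  • {1,5}:  v_{1} + v_{5} = v_{0}  ⇒ sig = [2:1]
  • {2,5}:  v_{2} + v_{5} = v_{7}  ⇒ sig = [2:1]
  • {2,6}:  v_{2} + v_{6} = v_{1}  ⇒ sig = [2:1]
  • {2,7}:  v_{2} + v_{7} = v_{3}  ⇒ sig = [2:1]
  • {3,7}:  v_{3} + v_{7} = v_{4}  ⇒ sig = [2:1]
  • {4,6}:  v_{4} + v_{6} = v_{7}  ⇒ sig = [2:1]
  • {6,7}:  v_{6} + v_{7} = v_{0}  ⇒ sig = [2:1]
  • {0,4}:  v_{0} + v_{4} = 2·v_{7}  ⇒ sig = [2:2]
  • {2,4}:  v_{2} + v_{4} = 2·v_{3}  ⇒ sig = [2:2]
  • {3,5}:  v_{3} + v_{5} = 2·v_{7}  ⇒ sig = [2:2]
  • {5,6}:  v_{5} + v_{6} = 2·v_{0}  ⇒ sig = [2:2]
  • {4,5}:  v_{4} + v_{5} = 3·v_{7}  ⇒ sig = [2:3]

Hence PRS(X_Σ) =
{ [2:] ×3,  [2:1] ×12,  [2:2] ×4,  [2:3] }


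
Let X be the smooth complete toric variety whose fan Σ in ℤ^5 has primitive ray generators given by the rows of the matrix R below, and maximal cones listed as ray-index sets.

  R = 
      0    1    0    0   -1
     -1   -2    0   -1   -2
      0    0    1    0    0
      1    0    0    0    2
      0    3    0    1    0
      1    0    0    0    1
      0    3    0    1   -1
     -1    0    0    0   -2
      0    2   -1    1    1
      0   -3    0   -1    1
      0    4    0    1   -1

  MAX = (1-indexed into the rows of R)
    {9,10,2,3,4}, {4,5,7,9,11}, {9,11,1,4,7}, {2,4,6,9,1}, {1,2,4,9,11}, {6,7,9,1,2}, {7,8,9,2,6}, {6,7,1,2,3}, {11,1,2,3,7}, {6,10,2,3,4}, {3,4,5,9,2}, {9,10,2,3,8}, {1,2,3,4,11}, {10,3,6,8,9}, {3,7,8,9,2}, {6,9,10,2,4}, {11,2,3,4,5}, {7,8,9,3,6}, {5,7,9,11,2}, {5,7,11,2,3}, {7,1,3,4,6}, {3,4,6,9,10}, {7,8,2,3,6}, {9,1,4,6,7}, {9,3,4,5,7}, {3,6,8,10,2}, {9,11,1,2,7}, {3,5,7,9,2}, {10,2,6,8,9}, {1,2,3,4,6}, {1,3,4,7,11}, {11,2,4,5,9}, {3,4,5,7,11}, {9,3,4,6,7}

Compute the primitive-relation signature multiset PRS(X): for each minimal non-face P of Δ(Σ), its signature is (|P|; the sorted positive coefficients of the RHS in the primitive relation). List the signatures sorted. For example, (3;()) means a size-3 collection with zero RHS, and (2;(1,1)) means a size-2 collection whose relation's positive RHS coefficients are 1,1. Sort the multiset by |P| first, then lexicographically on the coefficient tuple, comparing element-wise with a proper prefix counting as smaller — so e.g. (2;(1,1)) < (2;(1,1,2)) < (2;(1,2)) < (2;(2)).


15 collections generate NE(X_Σ); each relation:

  {4,8}:  v_{4} + v_{8} = 0  ⇒ sig = (2;())
  {7,10}:  v_{7} + v_{10} = 0  ⇒ sig = (2;())
  {1,5}:  v_{1} + v_{5} = v_{11}  ⇒ sig = (2;(1))
  {1,8}:  v_{1} + v_{8} = v_{2} + v_{7}  ⇒ sig = (2;(1,1))
  {1,10}:  v_{1} + v_{10} = v_{2} + v_{4}  ⇒ sig = (2;(1,1))
  {5,6}:  v_{5} + v_{6} = v_{4} + v_{7}  ⇒ sig = (2;(1,1))
  {6,11}:  v_{6} + v_{11} = v_{1} + v_{4} + v_{7}  ⇒ sig = (2;(1,1,1))
  {8,11}:  v_{8} + v_{11} = v_{2} + v_{5} + v_{7}  ⇒ sig = (2;(1,1,1))
  {10,11}:  v_{10} + v_{11} = v_{2} + v_{4} + v_{5}  ⇒ sig = (2;(1,1,1))
  {5,8}:  v_{5} + v_{8} = v_{2} + v_{3} + v_{7} + v_{9}  ⇒ sig = (2;(1,1,1,1))
  {5,10}:  v_{5} + v_{10} = v_{2} + v_{3} + v_{4} + v_{9}  ⇒ sig = (2;(1,1,1,1))
  {1,3,9}:  v_{1} + v_{3} + v_{9} = v_{5}  ⇒ sig = (3;(1))
  {2,4,7}:  v_{2} + v_{4} + v_{7} = v_{1}  ⇒ sig = (3;(1))
  {3,9,11}:  v_{3} + v_{9} + v_{11} = 2·v_{5}  ⇒ sig = (3;(2))
  {2,3,6,9}:  v_{2} + v_{3} + v_{6} + v_{9} = 0  ⇒ sig = (4;())

Sorted signature multiset PRS(X):
[(2;()), (2;()), (2;(1)), (2;(1,1)), (2;(1,1)), (2;(1,1)), (2;(1,1,1)), (2;(1,1,1)), (2;(1,1,1)), (2;(1,1,1,1)), (2;(1,1,1,1)), (3;(1)), (3;(1)), (3;(2)), (4;())]


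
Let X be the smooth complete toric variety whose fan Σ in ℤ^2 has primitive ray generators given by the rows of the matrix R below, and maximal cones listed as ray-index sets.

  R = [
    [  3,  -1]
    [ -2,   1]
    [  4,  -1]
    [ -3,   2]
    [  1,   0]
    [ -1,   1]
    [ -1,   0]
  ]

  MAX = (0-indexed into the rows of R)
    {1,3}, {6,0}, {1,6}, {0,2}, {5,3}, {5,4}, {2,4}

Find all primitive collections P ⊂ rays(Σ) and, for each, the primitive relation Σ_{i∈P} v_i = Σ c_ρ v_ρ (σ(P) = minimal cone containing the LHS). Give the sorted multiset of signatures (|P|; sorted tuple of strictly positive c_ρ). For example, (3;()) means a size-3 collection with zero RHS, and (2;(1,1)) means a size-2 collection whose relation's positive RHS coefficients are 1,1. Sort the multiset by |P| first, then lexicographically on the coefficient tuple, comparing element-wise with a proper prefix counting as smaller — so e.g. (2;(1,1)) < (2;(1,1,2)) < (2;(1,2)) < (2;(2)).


The 14 primitive collections of Σ (r=7, n=2):

  P={4,6}:  v_{4} + v_{6} = 0  ⇒ sig = (2;())
  P={0,1}:  v_{0} + v_{1} = v_{4}  ⇒ sig = (2;(1))
  P={0,4}:  v_{0} + v_{4} = v_{2}  ⇒ sig = (2;(1))
  P={1,4}:  v_{1} + v_{4} = v_{5}  ⇒ sig = (2;(1))
  P={1,5}:  v_{1} + v_{5} = v_{3}  ⇒ sig = (2;(1))
  P={2,6}:  v_{2} + v_{6} = v_{0}  ⇒ sig = (2;(1))
  P={5,6}:  v_{5} + v_{6} = v_{1}  ⇒ sig = (2;(1))
  P={0,3}:  v_{0} + v_{3} = v_{4} + v_{5}  ⇒ sig = (2;(1,1))
  P={2,3}:  v_{2} + v_{3} = 2·v_{4} + v_{5}  ⇒ sig = (2;(1,2))
  P={0,5}:  v_{0} + v_{5} = 2·v_{4}  ⇒ sig = (2;(2))
  P={1,2}:  v_{1} + v_{2} = 2·v_{4}  ⇒ sig = (2;(2))
  P={3,4}:  v_{3} + v_{4} = 2·v_{5}  ⇒ sig = (2;(2))
  P={3,6}:  v_{3} + v_{6} = 2·v_{1}  ⇒ sig = (2;(2))
  P={2,5}:  v_{2} + v_{5} = 3·v_{4}  ⇒ sig = (2;(3))

Sorted signature multiset PRS(X):
[(2;()), (2;(1)), (2;(1)), (2;(1)), (2;(1)), (2;(1)), (2;(1)), (2;(1,1)), (2;(1,2)), (2;(2)), (2;(2)), (2;(2)), (2;(2)), (2;(3))]


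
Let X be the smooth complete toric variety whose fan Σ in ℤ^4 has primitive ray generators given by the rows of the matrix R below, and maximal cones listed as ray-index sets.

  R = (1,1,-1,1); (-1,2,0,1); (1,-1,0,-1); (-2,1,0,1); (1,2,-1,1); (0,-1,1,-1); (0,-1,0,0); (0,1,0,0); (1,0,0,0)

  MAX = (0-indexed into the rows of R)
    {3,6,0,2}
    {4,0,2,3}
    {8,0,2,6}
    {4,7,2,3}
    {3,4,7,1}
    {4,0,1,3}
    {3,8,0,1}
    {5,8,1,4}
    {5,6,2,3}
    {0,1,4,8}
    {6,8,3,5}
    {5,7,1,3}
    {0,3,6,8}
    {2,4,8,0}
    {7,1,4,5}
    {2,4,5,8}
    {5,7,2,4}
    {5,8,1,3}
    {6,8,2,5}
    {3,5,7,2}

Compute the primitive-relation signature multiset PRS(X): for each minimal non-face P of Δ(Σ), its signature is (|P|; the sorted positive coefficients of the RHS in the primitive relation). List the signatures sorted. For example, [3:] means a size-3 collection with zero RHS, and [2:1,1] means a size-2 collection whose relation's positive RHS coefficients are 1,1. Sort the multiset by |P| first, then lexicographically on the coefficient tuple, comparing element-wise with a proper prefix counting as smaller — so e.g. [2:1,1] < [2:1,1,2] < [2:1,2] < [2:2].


|primitive collections| = 10. Relations:

  • {6,7}:  v_{6} + v_{7} = 0  so sig = [2:]
  • {0,5}:  v_{0} + v_{5} = v_{8}  so sig = [2:1]
  • {0,7}:  v_{0} + v_{7} = v_{4}  so sig = [2:1]
  • {1,2}:  v_{1} + v_{2} = v_{7}  so sig = [2:1]
  • {4,6}:  v_{4} + v_{6} = v_{0}  so sig = [2:1]
  • {1,6}:  v_{1} + v_{6} = v_{3} + v_{8}  so sig = [2:1,1]
  • {7,8}:  v_{7} + v_{8} = v_{4} + v_{5}  so sig = [2:1,1]
  • {2,3,8}:  v_{2} + v_{3} + v_{8} = 0  so sig = [3:]
  • {3,4,5}:  v_{3} + v_{4} + v_{5} = v_{1}  so sig = [3:1]
  • {3,4,8}:  v_{3} + v_{4} + v_{8} = v_{0} + v_{1}  so sig = [3:1,1]

Signatures (|P|; sorted positive RHS coefficients), sorted:
{ [2:],  [2:1] ×4,  [2:1,1] ×2,  [3:],  [3:1],  [3:1,1] }


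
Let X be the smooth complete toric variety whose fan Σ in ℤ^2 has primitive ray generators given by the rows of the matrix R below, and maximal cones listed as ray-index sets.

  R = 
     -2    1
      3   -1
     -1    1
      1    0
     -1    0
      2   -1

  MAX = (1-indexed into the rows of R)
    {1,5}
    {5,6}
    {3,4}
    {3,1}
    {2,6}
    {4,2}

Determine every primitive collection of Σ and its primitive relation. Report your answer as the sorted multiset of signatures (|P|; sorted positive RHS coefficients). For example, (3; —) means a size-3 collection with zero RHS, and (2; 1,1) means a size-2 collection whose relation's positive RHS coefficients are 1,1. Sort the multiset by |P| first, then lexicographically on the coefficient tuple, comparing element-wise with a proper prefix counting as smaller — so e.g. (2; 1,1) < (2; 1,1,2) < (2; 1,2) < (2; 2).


The 9 primitive collections of Σ (r=6, n=2):

  {1,6}:  v_{1} + v_{6} = 0  →  sig = (2; —)
  {4,5}:  v_{4} + v_{5} = 0  →  sig = (2; —)
  {1,2}:  v_{1} + v_{2} = v_{4}  →  sig = (2; 1)
  {1,4}:  v_{1} + v_{4} = v_{3}  →  sig = (2; 1)
  {2,5}:  v_{2} + v_{5} = v_{6}  →  sig = (2; 1)
  {3,5}:  v_{3} + v_{5} = v_{1}  →  sig = (2; 1)
  {3,6}:  v_{3} + v_{6} = v_{4}  →  sig = (2; 1)
  {4,6}:  v_{4} + v_{6} = v_{2}  →  sig = (2; 1)
  {2,3}:  v_{2} + v_{3} = 2·v_{4}  →  sig = (2; 2)

Hence PRS(X_Σ) =
{ (2; —) ×2,  (2; 1) ×6,  (2; 2) }
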